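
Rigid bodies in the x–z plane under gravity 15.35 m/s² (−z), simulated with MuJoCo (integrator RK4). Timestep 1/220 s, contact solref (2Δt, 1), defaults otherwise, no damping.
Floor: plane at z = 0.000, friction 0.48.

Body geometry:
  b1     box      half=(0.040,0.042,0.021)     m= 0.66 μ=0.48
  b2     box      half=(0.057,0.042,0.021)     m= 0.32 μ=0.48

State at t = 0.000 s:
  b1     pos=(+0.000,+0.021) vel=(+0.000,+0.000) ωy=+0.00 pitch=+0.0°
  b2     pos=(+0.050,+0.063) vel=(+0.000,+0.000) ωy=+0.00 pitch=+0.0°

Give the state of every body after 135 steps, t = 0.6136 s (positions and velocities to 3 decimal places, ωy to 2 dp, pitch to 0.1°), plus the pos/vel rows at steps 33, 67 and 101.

State at t = 0.6136 s:
  b1     pos=(+0.000,+0.021) vel=(+0.000,+0.000) ωy=+0.00 pitch=+0.0°
  b2     pos=(+0.061,+0.052) vel=(+0.001,+0.000) ωy=-0.01 pitch=+39.1°

Key-timestep trajectory:
   step    t(s)  b1.x    b1.z    b1.vx   b1.vz   b2.x    b2.z    b2.vx   b2.vz 
     33  0.1500   +0.000  +0.021  +0.000  +0.000   +0.064  +0.054  -0.009  +0.031
     67  0.3045   +0.000  +0.021  +0.000  +0.000   +0.060  +0.052  +0.001  +0.000
    101  0.4591   +0.000  +0.021  +0.000  +0.000   +0.060  +0.052  +0.001  +0.000


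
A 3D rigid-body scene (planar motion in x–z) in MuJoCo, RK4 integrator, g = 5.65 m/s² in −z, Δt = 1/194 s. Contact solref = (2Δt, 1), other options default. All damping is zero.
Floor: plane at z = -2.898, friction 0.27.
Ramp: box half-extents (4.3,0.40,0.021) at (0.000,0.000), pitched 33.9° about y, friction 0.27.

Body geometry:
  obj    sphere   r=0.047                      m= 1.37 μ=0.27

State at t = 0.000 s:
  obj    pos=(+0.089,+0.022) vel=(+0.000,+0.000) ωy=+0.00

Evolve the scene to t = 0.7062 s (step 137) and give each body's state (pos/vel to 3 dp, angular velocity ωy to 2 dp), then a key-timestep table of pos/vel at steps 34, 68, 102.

State at t = 0.7062 s:
  obj    pos=(+0.555,-0.291) vel=(+1.320,-0.887) ωy=+33.81

Key-timestep trajectory:
   step    t(s)  obj.x    obj.z    obj.vx   obj.vz 
     34  0.1753   +0.118  +0.003  +0.328  -0.220
     68  0.3505   +0.204  -0.055  +0.655  -0.440
    102  0.5258   +0.347  -0.152  +0.982  -0.660


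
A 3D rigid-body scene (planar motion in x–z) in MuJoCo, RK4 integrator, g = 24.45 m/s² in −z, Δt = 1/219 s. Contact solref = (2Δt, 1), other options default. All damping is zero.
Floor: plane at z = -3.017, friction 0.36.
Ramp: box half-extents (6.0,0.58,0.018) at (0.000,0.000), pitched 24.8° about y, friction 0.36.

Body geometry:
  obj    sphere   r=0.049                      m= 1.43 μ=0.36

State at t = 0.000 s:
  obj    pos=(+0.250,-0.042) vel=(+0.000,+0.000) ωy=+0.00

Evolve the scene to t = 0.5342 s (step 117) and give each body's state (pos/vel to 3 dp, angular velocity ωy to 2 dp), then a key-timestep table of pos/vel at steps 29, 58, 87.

State at t = 0.5342 s:
  obj    pos=(+1.199,-0.480) vel=(+3.553,-1.642) ωy=+79.85

Key-timestep trajectory:
   step    t(s)  obj.x    obj.z    obj.vx   obj.vz 
     29  0.1324   +0.308  -0.069  +0.881  -0.407
     58  0.2648   +0.483  -0.150  +1.761  -0.814
     87  0.3973   +0.775  -0.284  +2.642  -1.221


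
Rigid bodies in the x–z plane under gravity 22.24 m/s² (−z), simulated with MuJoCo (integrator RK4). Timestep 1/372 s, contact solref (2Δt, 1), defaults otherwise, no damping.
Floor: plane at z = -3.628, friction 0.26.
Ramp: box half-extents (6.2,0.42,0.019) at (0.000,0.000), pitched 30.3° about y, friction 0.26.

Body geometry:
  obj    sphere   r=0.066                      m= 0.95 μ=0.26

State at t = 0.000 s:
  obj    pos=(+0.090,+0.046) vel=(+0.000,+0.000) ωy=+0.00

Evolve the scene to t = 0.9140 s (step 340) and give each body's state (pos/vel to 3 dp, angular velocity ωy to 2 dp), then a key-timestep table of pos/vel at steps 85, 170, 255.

State at t = 0.9140 s:
  obj    pos=(+2.981,-1.643) vel=(+6.325,-3.696) ωy=+110.97

Key-timestep trajectory:
   step    t(s)  obj.x    obj.z    obj.vx   obj.vz 
     85  0.2285   +0.271  -0.060  +1.581  -0.924
    170  0.4570   +0.813  -0.376  +3.163  -1.848
    255  0.6855   +1.716  -0.904  +4.744  -2.772


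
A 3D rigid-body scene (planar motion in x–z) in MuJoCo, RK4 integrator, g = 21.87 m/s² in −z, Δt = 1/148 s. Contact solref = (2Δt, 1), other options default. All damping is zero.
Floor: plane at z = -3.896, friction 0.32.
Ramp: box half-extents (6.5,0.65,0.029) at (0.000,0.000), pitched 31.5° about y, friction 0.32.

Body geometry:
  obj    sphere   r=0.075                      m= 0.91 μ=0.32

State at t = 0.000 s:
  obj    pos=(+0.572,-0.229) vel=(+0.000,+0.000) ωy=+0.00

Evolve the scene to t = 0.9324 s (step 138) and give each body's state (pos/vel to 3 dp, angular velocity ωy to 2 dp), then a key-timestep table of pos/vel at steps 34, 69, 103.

State at t = 0.9324 s:
  obj    pos=(+3.598,-2.083) vel=(+6.489,-3.977) ωy=+101.45

Key-timestep trajectory:
   step    t(s)  obj.x    obj.z    obj.vx   obj.vz 
     34  0.2297   +0.756  -0.341  +1.599  -0.980
     69  0.4662   +1.329  -0.692  +3.245  -1.989
    103  0.6959   +2.258  -1.262  +4.844  -2.968


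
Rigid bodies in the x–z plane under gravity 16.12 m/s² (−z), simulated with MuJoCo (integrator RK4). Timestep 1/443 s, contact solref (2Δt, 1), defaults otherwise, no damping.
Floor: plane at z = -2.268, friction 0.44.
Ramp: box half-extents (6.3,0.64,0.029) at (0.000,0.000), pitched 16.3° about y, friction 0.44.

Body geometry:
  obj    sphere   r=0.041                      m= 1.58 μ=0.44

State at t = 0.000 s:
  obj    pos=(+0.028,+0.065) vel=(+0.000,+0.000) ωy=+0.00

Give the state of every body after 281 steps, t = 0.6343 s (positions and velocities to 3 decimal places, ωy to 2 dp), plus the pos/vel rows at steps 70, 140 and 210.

State at t = 0.6343 s:
  obj    pos=(+0.652,-0.118) vel=(+1.968,-0.575) ωy=+49.99

Key-timestep trajectory:
   step    t(s)  obj.x    obj.z    obj.vx   obj.vz 
     70  0.1580   +0.067  +0.053  +0.490  -0.143
    140  0.3160   +0.183  +0.019  +0.980  -0.287
    210  0.4740   +0.376  -0.037  +1.470  -0.430


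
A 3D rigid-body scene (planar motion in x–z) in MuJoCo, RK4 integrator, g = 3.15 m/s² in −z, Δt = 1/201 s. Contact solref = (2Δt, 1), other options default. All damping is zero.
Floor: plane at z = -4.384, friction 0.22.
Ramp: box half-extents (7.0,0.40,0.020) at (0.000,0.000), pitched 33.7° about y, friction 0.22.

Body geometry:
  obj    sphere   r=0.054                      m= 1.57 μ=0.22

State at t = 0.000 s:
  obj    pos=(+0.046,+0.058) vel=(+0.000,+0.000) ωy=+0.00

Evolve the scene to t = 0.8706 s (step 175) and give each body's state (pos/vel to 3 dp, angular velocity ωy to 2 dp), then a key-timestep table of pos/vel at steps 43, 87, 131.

State at t = 0.8706 s:
  obj    pos=(+0.440,-0.204) vel=(+0.904,-0.603) ωy=+20.12

Key-timestep trajectory:
   step    t(s)  obj.x    obj.z    obj.vx   obj.vz 
     43  0.2139   +0.070  +0.042  +0.222  -0.148
     87  0.4328   +0.143  -0.007  +0.450  -0.300
    131  0.6517   +0.267  -0.089  +0.677  -0.452


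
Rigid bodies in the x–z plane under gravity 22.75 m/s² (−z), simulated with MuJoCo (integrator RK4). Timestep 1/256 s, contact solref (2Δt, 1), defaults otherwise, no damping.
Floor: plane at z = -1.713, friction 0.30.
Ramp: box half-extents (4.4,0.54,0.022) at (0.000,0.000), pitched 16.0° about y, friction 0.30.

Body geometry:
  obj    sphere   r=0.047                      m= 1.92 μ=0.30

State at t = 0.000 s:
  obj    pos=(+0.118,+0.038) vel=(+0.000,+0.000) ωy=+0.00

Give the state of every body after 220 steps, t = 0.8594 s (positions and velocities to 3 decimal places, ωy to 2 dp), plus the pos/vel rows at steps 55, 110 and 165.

State at t = 0.8594 s:
  obj    pos=(+1.708,-0.418) vel=(+3.700,-1.061) ωy=+81.89

Key-timestep trajectory:
   step    t(s)  obj.x    obj.z    obj.vx   obj.vz 
     55  0.2148   +0.217  +0.009  +0.925  -0.265
    110  0.4297   +0.516  -0.076  +1.850  -0.531
    165  0.6445   +1.012  -0.219  +2.775  -0.796


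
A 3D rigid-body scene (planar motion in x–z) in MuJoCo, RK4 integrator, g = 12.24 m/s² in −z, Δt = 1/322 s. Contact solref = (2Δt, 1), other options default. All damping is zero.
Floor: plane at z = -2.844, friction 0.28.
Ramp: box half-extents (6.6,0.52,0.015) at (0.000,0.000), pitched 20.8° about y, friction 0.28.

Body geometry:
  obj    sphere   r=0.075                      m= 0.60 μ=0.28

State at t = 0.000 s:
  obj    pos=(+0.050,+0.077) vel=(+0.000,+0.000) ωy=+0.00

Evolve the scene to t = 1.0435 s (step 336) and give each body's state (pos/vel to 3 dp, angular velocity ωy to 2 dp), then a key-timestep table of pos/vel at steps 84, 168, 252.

State at t = 1.0435 s:
  obj    pos=(+1.630,-0.523) vel=(+3.029,-1.150) ωy=+43.19

Key-timestep trajectory:
   step    t(s)  obj.x    obj.z    obj.vx   obj.vz 
     84  0.2609   +0.149  +0.040  +0.757  -0.288
    168  0.5217   +0.445  -0.073  +1.514  -0.575
    252  0.7826   +0.939  -0.260  +2.271  -0.863


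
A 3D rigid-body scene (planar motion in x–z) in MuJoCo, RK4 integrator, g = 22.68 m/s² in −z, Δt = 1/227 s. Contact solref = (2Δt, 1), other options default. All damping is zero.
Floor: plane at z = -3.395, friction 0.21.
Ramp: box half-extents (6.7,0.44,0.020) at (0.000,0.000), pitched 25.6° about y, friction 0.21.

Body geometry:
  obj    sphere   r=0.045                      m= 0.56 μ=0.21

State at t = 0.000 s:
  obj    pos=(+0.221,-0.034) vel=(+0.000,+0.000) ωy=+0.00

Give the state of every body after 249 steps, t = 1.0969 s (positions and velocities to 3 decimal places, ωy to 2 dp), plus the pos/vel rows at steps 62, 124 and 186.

State at t = 1.0969 s:
  obj    pos=(+4.019,-1.854) vel=(+6.925,-3.318) ωy=+170.60

Key-timestep trajectory:
   step    t(s)  obj.x    obj.z    obj.vx   obj.vz 
     62  0.2731   +0.457  -0.147  +1.725  -0.826
    124  0.5463   +1.163  -0.485  +3.449  -1.652
    186  0.8194   +2.341  -1.049  +5.173  -2.478


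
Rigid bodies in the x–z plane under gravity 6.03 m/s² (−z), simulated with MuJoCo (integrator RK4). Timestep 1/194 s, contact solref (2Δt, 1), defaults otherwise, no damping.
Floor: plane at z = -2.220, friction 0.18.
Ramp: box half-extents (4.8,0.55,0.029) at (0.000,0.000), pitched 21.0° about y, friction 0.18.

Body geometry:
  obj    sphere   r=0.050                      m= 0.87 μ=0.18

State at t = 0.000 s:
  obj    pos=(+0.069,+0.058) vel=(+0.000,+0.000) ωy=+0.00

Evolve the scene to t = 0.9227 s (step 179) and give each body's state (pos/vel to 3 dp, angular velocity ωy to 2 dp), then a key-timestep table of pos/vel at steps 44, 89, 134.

State at t = 0.9227 s:
  obj    pos=(+0.683,-0.177) vel=(+1.330,-0.510) ωy=+28.48

Key-timestep trajectory:
   step    t(s)  obj.x    obj.z    obj.vx   obj.vz 
     44  0.2268   +0.106  +0.044  +0.327  -0.126
     89  0.4588   +0.221  +0.000  +0.661  -0.254
    134  0.6907   +0.413  -0.074  +0.995  -0.382


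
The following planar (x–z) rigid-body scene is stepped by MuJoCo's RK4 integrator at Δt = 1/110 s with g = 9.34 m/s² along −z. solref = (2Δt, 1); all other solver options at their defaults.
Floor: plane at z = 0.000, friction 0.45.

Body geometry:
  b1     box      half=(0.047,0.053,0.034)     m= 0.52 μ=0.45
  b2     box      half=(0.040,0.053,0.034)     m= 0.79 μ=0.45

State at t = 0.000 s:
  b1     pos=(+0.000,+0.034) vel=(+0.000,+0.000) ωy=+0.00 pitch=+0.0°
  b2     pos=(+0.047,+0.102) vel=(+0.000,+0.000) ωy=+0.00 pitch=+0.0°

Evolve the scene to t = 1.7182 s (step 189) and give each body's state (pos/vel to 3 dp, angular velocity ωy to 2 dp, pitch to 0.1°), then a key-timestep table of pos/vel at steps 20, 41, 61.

State at t = 1.7182 s:
  b1     pos=(+0.000,+0.034) vel=(+0.000,+0.000) ωy=+0.00 pitch=+0.0°
  b2     pos=(+0.092,+0.040) vel=(+0.000,+0.000) ωy=+0.00 pitch=+90.0°

Key-timestep trajectory:
   step    t(s)  b1.x    b1.z    b1.vx   b1.vz   b2.x    b2.z    b2.vx   b2.vz 
     20  0.1818   +0.000  +0.034  +0.000  +0.000   +0.048  +0.102  +0.007  +0.000
     41  0.3727   +0.000  +0.034  +0.000  +0.000   +0.053  +0.101  +0.070  -0.011
     61  0.5545   +0.000  +0.034  +0.000  +0.000   +0.086  +0.065  +0.256  -0.730


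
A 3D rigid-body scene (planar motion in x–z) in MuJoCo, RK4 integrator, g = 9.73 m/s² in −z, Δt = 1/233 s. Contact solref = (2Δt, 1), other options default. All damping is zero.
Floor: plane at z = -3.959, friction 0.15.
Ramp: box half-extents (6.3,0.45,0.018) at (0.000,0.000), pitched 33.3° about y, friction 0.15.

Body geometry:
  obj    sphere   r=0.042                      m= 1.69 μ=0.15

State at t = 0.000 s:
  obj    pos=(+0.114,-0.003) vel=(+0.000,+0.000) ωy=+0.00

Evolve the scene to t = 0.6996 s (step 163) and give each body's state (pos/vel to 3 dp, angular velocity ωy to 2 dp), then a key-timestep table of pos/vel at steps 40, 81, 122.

State at t = 0.6996 s:
  obj    pos=(+0.957,-0.557) vel=(+2.421,-1.559) ωy=+51.01

Key-timestep trajectory:
   step    t(s)  obj.x    obj.z    obj.vx   obj.vz 
     40  0.1717   +0.165  -0.036  +0.592  -0.387
     81  0.3476   +0.322  -0.140  +1.194  -0.794
    122  0.5236   +0.586  -0.313  +1.807  -1.178


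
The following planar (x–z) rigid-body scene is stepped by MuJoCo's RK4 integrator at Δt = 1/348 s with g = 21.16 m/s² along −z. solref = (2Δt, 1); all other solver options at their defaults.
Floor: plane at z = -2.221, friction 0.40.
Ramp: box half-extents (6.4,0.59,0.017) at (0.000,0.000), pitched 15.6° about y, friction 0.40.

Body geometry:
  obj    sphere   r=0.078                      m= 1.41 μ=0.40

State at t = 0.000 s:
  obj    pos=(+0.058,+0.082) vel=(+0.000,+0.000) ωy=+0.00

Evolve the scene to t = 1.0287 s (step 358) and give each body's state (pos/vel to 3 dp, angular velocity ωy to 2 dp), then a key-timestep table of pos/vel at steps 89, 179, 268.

State at t = 1.0287 s:
  obj    pos=(+2.130,-0.496) vel=(+4.027,-1.124) ωy=+53.60

Key-timestep trajectory:
   step    t(s)  obj.x    obj.z    obj.vx   obj.vz 
     89  0.2557   +0.186  +0.047  +1.001  -0.280
    179  0.5144   +0.576  -0.062  +2.014  -0.562
    268  0.7701   +1.219  -0.242  +3.015  -0.842


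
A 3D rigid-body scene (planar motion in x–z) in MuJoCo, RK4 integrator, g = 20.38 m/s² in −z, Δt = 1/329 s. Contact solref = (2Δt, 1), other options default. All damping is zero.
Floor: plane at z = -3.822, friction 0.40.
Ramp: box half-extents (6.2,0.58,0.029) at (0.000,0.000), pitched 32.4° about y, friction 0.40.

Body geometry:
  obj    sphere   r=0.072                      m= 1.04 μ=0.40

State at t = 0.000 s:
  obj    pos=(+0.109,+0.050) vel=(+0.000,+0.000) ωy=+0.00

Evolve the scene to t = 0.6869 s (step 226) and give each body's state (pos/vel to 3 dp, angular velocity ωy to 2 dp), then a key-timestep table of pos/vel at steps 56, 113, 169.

State at t = 0.6869 s:
  obj    pos=(+1.663,-0.936) vel=(+4.524,-2.871) ωy=+74.41

Key-timestep trajectory:
   step    t(s)  obj.x    obj.z    obj.vx   obj.vz 
     56  0.1702   +0.205  -0.010  +1.121  -0.712
    113  0.3435   +0.498  -0.196  +2.262  -1.436
    169  0.5137   +0.978  -0.501  +3.383  -2.147


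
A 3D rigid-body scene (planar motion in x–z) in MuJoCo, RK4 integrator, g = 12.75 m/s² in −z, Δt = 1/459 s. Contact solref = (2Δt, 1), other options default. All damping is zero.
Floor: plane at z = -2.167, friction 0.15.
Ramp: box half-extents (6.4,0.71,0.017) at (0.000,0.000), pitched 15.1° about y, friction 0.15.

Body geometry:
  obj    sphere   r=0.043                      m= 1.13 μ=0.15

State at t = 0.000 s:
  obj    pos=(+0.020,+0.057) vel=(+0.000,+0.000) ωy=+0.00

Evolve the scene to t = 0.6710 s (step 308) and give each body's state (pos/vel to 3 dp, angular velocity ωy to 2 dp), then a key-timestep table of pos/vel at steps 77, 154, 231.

State at t = 0.6710 s:
  obj    pos=(+0.536,-0.082) vel=(+1.537,-0.415) ωy=+37.02

Key-timestep trajectory:
   step    t(s)  obj.x    obj.z    obj.vx   obj.vz 
     77  0.1678   +0.052  +0.048  +0.384  -0.104
    154  0.3355   +0.149  +0.022  +0.769  -0.207
    231  0.5033   +0.310  -0.022  +1.153  -0.311


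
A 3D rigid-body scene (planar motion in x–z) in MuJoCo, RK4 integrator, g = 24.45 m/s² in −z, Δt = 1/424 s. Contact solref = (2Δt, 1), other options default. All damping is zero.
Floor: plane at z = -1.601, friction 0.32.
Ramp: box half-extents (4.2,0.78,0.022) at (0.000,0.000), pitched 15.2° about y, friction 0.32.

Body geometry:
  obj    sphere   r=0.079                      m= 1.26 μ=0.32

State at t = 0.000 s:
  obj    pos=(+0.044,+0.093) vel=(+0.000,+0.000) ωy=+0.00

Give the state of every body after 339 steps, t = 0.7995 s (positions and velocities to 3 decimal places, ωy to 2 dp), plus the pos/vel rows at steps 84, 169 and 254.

State at t = 0.7995 s:
  obj    pos=(+1.456,-0.291) vel=(+3.533,-0.960) ωy=+46.34

Key-timestep trajectory:
   step    t(s)  obj.x    obj.z    obj.vx   obj.vz 
     84  0.1981   +0.131  +0.069  +0.876  -0.238
    169  0.3986   +0.395  -0.003  +1.761  -0.479
    254  0.5991   +0.837  -0.123  +2.647  -0.719


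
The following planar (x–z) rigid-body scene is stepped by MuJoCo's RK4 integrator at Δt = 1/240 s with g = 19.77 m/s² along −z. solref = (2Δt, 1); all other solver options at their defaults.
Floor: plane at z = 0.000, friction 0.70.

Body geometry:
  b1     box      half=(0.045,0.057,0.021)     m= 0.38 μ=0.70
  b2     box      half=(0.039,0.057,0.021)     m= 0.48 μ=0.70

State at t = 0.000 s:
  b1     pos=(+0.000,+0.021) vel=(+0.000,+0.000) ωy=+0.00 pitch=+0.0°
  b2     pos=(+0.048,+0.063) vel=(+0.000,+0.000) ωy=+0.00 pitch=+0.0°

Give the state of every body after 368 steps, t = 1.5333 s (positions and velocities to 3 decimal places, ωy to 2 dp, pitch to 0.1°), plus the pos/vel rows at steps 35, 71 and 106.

State at t = 1.5333 s:
  b1     pos=(+0.000,+0.021) vel=(+0.000,+0.000) ωy=+0.00 pitch=+0.0°
  b2     pos=(+0.146,+0.021) vel=(+0.000,+0.000) ωy=+0.00 pitch=+180.0°

Key-timestep trajectory:
   step    t(s)  b1.x    b1.z    b1.vx   b1.vz   b2.x    b2.z    b2.vx   b2.vz 
     35  0.1458   +0.000  +0.021  +0.000  +0.000   +0.065  +0.049  +0.255  -0.521
     71  0.2958   +0.000  +0.021  +0.000  +0.000   +0.103  +0.044  +0.075  +0.004
    106  0.4417   +0.000  +0.021  +0.000  +0.000   +0.118  +0.042  +0.244  -0.072


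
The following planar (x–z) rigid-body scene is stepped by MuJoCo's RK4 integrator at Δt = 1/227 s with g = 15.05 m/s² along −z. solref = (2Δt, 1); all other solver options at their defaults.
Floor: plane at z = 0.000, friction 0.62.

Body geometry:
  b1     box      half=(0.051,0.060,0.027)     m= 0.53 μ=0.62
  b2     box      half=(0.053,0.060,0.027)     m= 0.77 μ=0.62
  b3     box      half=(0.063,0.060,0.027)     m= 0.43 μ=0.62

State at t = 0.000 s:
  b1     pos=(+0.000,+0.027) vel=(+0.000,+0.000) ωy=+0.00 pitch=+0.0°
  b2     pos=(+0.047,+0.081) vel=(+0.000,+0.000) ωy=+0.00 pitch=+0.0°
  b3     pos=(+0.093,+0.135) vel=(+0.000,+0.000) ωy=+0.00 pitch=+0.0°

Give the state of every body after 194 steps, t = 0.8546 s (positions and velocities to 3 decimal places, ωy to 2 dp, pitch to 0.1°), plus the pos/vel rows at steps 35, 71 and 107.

State at t = 0.8546 s:
  b1     pos=(+0.000,+0.027) vel=(+0.000,+0.000) ωy=+0.00 pitch=+0.0°
  b2     pos=(+0.097,+0.053) vel=(+0.000,+0.000) ωy=+0.00 pitch=+90.0°
  b3     pos=(+0.283,+0.027) vel=(+0.000,+0.000) ωy=+0.00 pitch=+180.0°

Key-timestep trajectory:
   step    t(s)  b1.x    b1.z    b1.vx   b1.vz   b2.x    b2.z    b2.vx   b2.vz   b3.x    b3.z    b3.vx   b3.vz 
     35  0.1542   +0.000  +0.027  +0.000  +0.000   +0.063  +0.078  +0.241  -0.139   +0.133  +0.095  +0.454  -0.811
     71  0.3128   +0.000  +0.027  +0.000  +0.000   +0.105  +0.057  +0.060  +0.023   +0.196  +0.064  +0.353  +0.192
    107  0.4714   +0.000  +0.027  +0.000  +0.000   +0.093  +0.055  +0.078  -0.032   +0.246  +0.062  +0.433  -0.203


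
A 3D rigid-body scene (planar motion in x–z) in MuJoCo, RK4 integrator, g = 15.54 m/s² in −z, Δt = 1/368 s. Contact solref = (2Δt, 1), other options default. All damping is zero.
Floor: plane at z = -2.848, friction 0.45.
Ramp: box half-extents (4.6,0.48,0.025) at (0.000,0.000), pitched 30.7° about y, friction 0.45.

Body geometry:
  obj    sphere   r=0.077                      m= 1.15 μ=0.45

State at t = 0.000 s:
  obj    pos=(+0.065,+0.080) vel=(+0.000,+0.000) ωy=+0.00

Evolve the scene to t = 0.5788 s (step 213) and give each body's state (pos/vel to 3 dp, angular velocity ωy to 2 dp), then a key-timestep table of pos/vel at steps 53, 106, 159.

State at t = 0.5788 s:
  obj    pos=(+0.881,-0.405) vel=(+2.821,-1.675) ωy=+42.59

Key-timestep trajectory:
   step    t(s)  obj.x    obj.z    obj.vx   obj.vz 
     53  0.1440   +0.116  +0.050  +0.702  -0.417
    106  0.2880   +0.267  -0.040  +1.404  -0.833
    159  0.4321   +0.520  -0.190  +2.106  -1.250


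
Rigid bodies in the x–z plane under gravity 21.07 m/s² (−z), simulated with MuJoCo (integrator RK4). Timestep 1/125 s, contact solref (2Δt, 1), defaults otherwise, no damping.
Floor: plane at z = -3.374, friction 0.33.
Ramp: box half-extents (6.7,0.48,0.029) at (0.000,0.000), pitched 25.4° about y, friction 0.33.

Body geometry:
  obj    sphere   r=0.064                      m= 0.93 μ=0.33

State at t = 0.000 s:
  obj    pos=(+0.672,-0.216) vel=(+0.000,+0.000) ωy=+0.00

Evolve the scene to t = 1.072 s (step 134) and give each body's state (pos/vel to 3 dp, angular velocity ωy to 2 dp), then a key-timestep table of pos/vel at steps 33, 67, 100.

State at t = 1.072 s:
  obj    pos=(+4.023,-1.807) vel=(+6.251,-2.968) ωy=+108.11

Key-timestep trajectory:
   step    t(s)  obj.x    obj.z    obj.vx   obj.vz 
     33  0.2640   +0.875  -0.313  +1.540  -0.731
     67  0.5360   +1.510  -0.614  +3.126  -1.484
    100  0.8000   +2.538  -1.102  +4.665  -2.215


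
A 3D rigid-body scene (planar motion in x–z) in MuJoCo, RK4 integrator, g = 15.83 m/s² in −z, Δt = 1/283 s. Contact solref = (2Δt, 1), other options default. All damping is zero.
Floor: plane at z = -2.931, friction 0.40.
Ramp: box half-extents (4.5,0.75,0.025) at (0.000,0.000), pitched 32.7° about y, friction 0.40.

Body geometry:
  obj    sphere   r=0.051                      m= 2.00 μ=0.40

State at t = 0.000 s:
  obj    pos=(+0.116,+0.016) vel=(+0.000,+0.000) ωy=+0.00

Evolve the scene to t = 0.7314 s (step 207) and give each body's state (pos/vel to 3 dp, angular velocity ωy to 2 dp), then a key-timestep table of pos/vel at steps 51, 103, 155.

State at t = 0.7314 s:
  obj    pos=(+1.491,-0.867) vel=(+3.760,-2.414) ωy=+87.60

Key-timestep trajectory:
   step    t(s)  obj.x    obj.z    obj.vx   obj.vz 
     51  0.1802   +0.199  -0.038  +0.927  -0.595
    103  0.3640   +0.457  -0.203  +1.871  -1.201
    155  0.5477   +0.887  -0.479  +2.816  -1.808


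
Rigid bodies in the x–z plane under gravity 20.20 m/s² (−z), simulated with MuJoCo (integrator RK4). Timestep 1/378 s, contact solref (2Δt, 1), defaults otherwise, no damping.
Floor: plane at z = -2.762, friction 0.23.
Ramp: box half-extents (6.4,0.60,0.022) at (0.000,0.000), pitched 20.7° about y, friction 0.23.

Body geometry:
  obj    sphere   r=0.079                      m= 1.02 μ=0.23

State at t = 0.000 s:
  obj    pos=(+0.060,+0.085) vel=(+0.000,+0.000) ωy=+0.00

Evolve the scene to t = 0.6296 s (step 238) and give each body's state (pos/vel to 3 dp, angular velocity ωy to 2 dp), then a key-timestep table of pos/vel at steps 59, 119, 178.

State at t = 0.6296 s:
  obj    pos=(+1.006,-0.272) vel=(+3.004,-1.135) ωy=+40.64

Key-timestep trajectory:
   step    t(s)  obj.x    obj.z    obj.vx   obj.vz 
     59  0.1561   +0.118  +0.063  +0.745  -0.281
    119  0.3148   +0.297  -0.004  +1.502  -0.568
    178  0.4709   +0.589  -0.115  +2.247  -0.849


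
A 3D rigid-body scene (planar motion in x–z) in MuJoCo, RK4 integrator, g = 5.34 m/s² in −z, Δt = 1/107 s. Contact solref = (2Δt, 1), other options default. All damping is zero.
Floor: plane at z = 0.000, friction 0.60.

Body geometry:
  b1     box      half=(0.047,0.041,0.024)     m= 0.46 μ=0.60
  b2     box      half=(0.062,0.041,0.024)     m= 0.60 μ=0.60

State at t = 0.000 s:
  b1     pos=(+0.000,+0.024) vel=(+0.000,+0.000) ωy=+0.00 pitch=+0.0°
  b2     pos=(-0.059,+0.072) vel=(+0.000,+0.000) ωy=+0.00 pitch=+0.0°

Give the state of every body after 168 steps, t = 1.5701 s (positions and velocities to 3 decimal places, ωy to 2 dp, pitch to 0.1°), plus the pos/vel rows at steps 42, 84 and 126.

State at t = 1.5701 s:
  b1     pos=(+0.001,+0.024) vel=(+0.000,+0.000) ωy=+0.00 pitch=+0.0°
  b2     pos=(-0.070,+0.059) vel=(+0.000,+0.000) ωy=+0.01 pitch=-41.1°

Key-timestep trajectory:
   step    t(s)  b1.x    b1.z    b1.vx   b1.vz   b2.x    b2.z    b2.vx   b2.vz 
     42  0.3925   +0.000  +0.024  +0.001  +0.000   -0.069  +0.059  -0.018  +0.006
     84  0.7850   +0.000  +0.024  +0.000  +0.000   -0.070  +0.059  +0.000  +0.000
    126  1.1776   +0.001  +0.024  +0.000  +0.000   -0.070  +0.059  +0.000  +0.000


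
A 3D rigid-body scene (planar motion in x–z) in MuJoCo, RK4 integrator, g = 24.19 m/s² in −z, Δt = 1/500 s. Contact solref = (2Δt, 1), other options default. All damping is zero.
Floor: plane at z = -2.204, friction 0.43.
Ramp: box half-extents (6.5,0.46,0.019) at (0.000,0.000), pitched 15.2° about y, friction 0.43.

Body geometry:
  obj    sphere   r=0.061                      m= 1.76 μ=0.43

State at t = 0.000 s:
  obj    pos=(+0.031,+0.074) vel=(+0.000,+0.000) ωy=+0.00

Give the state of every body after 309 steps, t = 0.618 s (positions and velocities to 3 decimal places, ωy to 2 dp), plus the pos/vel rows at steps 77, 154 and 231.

State at t = 0.618 s:
  obj    pos=(+0.866,-0.152) vel=(+2.702,-0.734) ωy=+45.89

Key-timestep trajectory:
   step    t(s)  obj.x    obj.z    obj.vx   obj.vz 
     77  0.1540   +0.083  +0.060  +0.673  -0.183
    154  0.3080   +0.239  +0.018  +1.347  -0.366
    231  0.4620   +0.498  -0.052  +2.020  -0.549


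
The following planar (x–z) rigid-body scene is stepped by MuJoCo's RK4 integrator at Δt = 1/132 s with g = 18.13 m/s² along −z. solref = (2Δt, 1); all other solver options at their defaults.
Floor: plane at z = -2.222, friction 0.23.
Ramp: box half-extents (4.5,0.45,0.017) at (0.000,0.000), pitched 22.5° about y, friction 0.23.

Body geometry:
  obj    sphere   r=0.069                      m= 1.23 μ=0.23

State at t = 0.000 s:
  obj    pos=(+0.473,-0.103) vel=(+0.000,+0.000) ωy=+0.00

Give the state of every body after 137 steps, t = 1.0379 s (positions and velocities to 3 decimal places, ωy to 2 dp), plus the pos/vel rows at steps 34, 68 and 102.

State at t = 1.0379 s:
  obj    pos=(+2.939,-1.124) vel=(+4.752,-1.968) ωy=+74.53

Key-timestep trajectory:
   step    t(s)  obj.x    obj.z    obj.vx   obj.vz 
     34  0.2576   +0.625  -0.166  +1.180  -0.489
     68  0.5152   +1.081  -0.355  +2.359  -0.977
    102  0.7727   +1.840  -0.669  +3.538  -1.466


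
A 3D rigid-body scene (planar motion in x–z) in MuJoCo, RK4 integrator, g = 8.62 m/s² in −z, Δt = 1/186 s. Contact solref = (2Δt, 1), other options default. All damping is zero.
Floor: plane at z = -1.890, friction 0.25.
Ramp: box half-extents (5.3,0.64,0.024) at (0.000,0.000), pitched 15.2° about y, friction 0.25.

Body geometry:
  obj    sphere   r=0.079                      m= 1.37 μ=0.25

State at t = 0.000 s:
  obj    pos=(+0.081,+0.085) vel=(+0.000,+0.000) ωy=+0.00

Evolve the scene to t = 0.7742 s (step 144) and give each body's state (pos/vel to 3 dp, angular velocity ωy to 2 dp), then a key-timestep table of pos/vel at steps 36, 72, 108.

State at t = 0.7742 s:
  obj    pos=(+0.548,-0.042) vel=(+1.206,-0.328) ωy=+15.82

Key-timestep trajectory:
   step    t(s)  obj.x    obj.z    obj.vx   obj.vz 
     36  0.1935   +0.110  +0.077  +0.302  -0.082
     72  0.3871   +0.198  +0.053  +0.603  -0.164
    108  0.5806   +0.344  +0.013  +0.905  -0.246


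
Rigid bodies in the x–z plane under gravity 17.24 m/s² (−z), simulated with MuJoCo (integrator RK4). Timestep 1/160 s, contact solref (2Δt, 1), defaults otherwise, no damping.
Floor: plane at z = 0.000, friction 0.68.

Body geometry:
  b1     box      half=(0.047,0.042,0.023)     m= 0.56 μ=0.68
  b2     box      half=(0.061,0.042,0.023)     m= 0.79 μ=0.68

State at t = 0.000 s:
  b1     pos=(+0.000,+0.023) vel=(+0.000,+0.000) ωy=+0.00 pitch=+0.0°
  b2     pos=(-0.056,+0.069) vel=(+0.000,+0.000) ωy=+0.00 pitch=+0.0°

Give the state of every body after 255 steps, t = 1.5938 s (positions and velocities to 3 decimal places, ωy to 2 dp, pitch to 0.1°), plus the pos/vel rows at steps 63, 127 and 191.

State at t = 1.5938 s:
  b1     pos=(+0.002,+0.023) vel=(+0.001,+0.000) ωy=+0.00 pitch=+0.0°
  b2     pos=(-0.067,+0.057) vel=(+0.000,-0.001) ωy=+0.03 pitch=-40.6°

Key-timestep trajectory:
   step    t(s)  b1.x    b1.z    b1.vx   b1.vz   b2.x    b2.z    b2.vx   b2.vz 
     63  0.3938   +0.000  +0.023  +0.001  +0.000   -0.067  +0.058  +0.000  -0.001
    127  0.7938   +0.001  +0.023  +0.001  +0.000   -0.067  +0.058  +0.000  -0.001
    191  1.1938   +0.001  +0.023  +0.001  +0.000   -0.067  +0.057  +0.000  -0.001


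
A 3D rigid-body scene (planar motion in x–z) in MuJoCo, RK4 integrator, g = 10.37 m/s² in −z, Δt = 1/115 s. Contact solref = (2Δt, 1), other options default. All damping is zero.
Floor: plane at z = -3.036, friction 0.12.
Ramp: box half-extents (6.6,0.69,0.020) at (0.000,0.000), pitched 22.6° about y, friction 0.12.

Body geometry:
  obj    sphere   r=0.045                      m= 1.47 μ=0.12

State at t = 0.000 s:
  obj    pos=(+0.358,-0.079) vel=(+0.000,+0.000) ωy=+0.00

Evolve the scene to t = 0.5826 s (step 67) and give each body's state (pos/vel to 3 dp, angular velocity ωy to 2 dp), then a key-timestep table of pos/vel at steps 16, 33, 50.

State at t = 0.5826 s:
  obj    pos=(+0.804,-0.264) vel=(+1.532,-0.638) ωy=+36.82

Key-timestep trajectory:
   step    t(s)  obj.x    obj.z    obj.vx   obj.vz 
     16  0.1391   +0.384  -0.089  +0.366  -0.152
     33  0.2870   +0.466  -0.124  +0.755  -0.314
     50  0.4348   +0.607  -0.182  +1.143  -0.476


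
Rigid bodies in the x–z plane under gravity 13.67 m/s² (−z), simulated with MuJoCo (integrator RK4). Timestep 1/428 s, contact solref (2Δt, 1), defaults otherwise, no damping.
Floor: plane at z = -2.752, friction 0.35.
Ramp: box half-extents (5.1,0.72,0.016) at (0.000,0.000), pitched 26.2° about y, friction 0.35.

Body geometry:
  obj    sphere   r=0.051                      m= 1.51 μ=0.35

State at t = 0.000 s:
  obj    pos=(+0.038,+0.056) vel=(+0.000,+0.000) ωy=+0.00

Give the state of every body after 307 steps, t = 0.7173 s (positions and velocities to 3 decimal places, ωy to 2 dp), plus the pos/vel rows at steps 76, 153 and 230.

State at t = 0.7173 s:
  obj    pos=(+1.033,-0.434) vel=(+2.775,-1.365) ωy=+60.63

Key-timestep trajectory:
   step    t(s)  obj.x    obj.z    obj.vx   obj.vz 
     76  0.1776   +0.099  +0.026  +0.687  -0.338
    153  0.3575   +0.285  -0.066  +1.383  -0.680
    230  0.5374   +0.597  -0.219  +2.079  -1.023


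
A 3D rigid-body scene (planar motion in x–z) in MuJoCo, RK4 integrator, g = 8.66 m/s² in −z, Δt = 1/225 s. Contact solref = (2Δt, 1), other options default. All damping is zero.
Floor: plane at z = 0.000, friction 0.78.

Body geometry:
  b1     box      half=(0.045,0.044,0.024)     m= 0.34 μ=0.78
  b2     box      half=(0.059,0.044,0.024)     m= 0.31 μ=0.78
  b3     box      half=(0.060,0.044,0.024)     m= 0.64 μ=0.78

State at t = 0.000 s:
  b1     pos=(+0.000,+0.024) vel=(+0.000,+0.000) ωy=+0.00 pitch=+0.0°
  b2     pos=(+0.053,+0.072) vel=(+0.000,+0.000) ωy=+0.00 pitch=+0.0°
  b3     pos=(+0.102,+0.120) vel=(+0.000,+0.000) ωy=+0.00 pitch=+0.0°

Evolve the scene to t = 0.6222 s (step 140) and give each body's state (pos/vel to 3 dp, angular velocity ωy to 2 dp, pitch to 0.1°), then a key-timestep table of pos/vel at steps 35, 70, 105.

State at t = 0.6222 s:
  b1     pos=(+0.000,+0.024) vel=(-0.001,+0.000) ωy=+0.00 pitch=+0.0°
  b2     pos=(+0.067,+0.059) vel=(+0.000,+0.000) ωy=-0.01 pitch=+46.5°
  b3     pos=(+0.139,+0.058) vel=(+0.000,+0.000) ωy=-0.01 pitch=+42.7°

Key-timestep trajectory:
   step    t(s)  b1.x    b1.z    b1.vx   b1.vz   b2.x    b2.z    b2.vx   b2.vz   b3.x    b3.z    b3.vx   b3.vz 
     35  0.1556   +0.000  +0.024  +0.000  +0.000   +0.066  +0.062  +0.151  -0.220   +0.136  +0.070  +0.322  -0.818
     70  0.3111   +0.000  +0.024  -0.001  +0.000   +0.067  +0.059  +0.007  -0.011   +0.139  +0.058  +0.004  +0.002
    105  0.4667   +0.000  +0.024  -0.001  +0.000   +0.067  +0.059  +0.000  +0.000   +0.139  +0.058  +0.000  +0.000


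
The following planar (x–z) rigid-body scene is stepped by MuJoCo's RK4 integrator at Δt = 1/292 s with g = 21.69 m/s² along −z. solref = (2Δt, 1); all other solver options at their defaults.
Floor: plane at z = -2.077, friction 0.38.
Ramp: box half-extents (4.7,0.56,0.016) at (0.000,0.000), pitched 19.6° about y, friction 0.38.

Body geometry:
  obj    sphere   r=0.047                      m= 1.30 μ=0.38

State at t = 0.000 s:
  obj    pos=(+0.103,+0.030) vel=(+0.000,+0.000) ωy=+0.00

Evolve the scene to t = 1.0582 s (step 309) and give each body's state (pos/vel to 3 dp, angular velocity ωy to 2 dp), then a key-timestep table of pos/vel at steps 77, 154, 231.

State at t = 1.0582 s:
  obj    pos=(+2.844,-0.946) vel=(+5.181,-1.845) ωy=+117.01

Key-timestep trajectory:
   step    t(s)  obj.x    obj.z    obj.vx   obj.vz 
     77  0.2637   +0.273  -0.030  +1.291  -0.460
    154  0.5274   +0.784  -0.212  +2.582  -0.919
    231  0.7911   +1.635  -0.515  +3.873  -1.379


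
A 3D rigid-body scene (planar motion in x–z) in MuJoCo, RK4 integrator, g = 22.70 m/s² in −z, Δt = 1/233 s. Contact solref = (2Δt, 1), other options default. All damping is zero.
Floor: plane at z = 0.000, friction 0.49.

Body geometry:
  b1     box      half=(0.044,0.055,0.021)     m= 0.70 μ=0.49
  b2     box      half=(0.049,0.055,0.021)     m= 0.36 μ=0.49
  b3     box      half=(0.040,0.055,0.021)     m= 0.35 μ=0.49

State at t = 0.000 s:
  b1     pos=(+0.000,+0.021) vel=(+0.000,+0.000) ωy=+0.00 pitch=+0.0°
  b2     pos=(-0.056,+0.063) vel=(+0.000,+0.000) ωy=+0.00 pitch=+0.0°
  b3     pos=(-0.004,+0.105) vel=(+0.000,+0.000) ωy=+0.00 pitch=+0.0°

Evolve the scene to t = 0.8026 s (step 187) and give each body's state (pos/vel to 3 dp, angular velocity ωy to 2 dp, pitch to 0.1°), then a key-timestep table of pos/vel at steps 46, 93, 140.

State at t = 0.8026 s:
  b1     pos=(+0.000,+0.021) vel=(+0.000,+0.000) ωy=+0.00 pitch=+0.0°
  b2     pos=(-0.067,+0.049) vel=(+0.000,+0.000) ωy=+0.02 pitch=-43.4°
  b3     pos=(+0.100,+0.021) vel=(+0.000,+0.000) ωy=+0.00 pitch=+180.0°

Key-timestep trajectory:
   step    t(s)  b1.x    b1.z    b1.vx   b1.vz   b2.x    b2.z    b2.vx   b2.vz   b3.x    b3.z    b3.vx   b3.vz 
     46  0.1974   +0.000  +0.021  +0.000  +0.000   -0.065  +0.054  -0.218  -0.344   +0.040  +0.081  +0.448  +0.085
     93  0.3991   +0.000  +0.021  +0.000  +0.000   -0.067  +0.049  +0.000  +0.000   +0.100  +0.021  +0.000  +0.001
    140  0.6009   +0.000  +0.021  +0.000  +0.000   -0.067  +0.049  +0.000  +0.000   +0.100  +0.021  +0.000  +0.000


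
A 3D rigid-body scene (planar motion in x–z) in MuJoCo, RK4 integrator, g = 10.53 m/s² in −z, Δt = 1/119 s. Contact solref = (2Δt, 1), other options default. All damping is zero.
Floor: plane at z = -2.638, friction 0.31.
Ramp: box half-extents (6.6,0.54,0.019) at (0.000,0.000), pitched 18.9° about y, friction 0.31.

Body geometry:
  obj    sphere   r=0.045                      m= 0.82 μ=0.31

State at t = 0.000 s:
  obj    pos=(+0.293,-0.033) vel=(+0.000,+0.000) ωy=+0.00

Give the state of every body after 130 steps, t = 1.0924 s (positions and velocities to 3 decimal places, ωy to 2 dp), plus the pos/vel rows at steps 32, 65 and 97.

State at t = 1.0924 s:
  obj    pos=(+1.669,-0.504) vel=(+2.518,-0.862) ωy=+59.13

Key-timestep trajectory:
   step    t(s)  obj.x    obj.z    obj.vx   obj.vz 
     32  0.2689   +0.376  -0.061  +0.620  -0.212
     65  0.5462   +0.637  -0.150  +1.259  -0.431
     97  0.8151   +1.059  -0.295  +1.879  -0.643


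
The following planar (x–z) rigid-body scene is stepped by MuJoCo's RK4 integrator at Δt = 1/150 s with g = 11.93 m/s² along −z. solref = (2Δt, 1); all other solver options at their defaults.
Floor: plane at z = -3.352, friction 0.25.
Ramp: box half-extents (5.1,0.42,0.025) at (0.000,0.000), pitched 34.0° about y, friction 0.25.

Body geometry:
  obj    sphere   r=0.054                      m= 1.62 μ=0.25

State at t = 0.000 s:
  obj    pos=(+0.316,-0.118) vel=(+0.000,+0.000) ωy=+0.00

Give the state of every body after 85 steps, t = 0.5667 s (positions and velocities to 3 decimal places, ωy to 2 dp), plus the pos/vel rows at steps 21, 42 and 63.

State at t = 0.5667 s:
  obj    pos=(+0.951,-0.546) vel=(+2.239,-1.510) ωy=+49.97

Key-timestep trajectory:
   step    t(s)  obj.x    obj.z    obj.vx   obj.vz 
     21  0.1400   +0.355  -0.144  +0.554  -0.373
     42  0.2800   +0.471  -0.222  +1.107  -0.746
     63  0.4200   +0.665  -0.353  +1.660  -1.119


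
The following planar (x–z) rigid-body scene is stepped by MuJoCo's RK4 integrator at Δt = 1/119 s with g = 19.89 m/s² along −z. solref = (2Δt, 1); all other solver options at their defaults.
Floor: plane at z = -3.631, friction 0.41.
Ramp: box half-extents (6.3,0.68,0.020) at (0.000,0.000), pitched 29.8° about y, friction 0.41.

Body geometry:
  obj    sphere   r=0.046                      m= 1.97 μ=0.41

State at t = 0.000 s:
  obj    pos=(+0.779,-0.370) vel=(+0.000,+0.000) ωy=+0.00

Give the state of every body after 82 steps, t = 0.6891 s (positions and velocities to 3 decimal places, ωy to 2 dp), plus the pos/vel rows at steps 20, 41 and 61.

State at t = 0.6891 s:
  obj    pos=(+2.233,-1.203) vel=(+4.221,-2.417) ωy=+105.74

Key-timestep trajectory:
   step    t(s)  obj.x    obj.z    obj.vx   obj.vz 
     20  0.1681   +0.866  -0.420  +1.030  -0.590
     41  0.3445   +1.143  -0.578  +2.111  -1.209
     61  0.5126   +1.584  -0.831  +3.140  -1.798


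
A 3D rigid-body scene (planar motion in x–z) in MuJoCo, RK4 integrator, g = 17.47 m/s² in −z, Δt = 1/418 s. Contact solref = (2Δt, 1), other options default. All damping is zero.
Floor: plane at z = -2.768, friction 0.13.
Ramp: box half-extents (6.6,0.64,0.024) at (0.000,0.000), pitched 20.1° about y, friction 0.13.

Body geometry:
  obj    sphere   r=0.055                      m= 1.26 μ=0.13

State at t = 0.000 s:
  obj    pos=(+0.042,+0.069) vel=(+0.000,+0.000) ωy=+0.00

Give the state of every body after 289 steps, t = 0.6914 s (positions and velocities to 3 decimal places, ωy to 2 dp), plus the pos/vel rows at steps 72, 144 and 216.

State at t = 0.6914 s:
  obj    pos=(+1.005,-0.284) vel=(+2.785,-1.019) ωy=+53.90

Key-timestep trajectory:
   step    t(s)  obj.x    obj.z    obj.vx   obj.vz 
     72  0.1722   +0.102  +0.047  +0.694  -0.254
    144  0.3445   +0.281  -0.019  +1.388  -0.508
    216  0.5167   +0.580  -0.128  +2.081  -0.762


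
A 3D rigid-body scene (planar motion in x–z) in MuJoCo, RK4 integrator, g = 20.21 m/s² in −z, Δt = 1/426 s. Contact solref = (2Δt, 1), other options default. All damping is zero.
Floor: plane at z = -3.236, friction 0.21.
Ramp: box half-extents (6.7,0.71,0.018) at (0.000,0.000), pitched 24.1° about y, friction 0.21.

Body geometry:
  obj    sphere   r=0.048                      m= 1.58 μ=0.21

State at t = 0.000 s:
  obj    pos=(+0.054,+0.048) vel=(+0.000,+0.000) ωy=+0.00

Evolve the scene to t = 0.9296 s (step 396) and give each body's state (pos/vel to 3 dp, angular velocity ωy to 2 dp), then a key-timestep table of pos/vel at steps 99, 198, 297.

State at t = 0.9296 s:
  obj    pos=(+2.379,-0.992) vel=(+5.002,-2.237) ωy=+114.14

Key-timestep trajectory:
   step    t(s)  obj.x    obj.z    obj.vx   obj.vz 
     99  0.2324   +0.199  -0.017  +1.251  -0.559
    198  0.4648   +0.635  -0.212  +2.501  -1.119
    297  0.6972   +1.362  -0.537  +3.752  -1.678


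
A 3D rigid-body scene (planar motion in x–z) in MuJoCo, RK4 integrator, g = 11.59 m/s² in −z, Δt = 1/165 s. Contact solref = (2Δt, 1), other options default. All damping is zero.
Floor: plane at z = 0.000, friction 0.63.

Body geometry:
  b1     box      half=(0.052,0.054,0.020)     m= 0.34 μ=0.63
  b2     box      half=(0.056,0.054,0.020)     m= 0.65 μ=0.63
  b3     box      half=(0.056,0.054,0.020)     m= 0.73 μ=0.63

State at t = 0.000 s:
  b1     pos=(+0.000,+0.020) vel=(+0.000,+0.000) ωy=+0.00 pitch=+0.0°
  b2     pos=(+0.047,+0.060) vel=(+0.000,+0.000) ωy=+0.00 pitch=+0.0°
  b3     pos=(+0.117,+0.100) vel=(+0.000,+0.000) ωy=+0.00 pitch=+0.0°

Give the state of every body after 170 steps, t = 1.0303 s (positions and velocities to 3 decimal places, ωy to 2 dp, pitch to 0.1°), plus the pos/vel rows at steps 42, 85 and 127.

State at t = 1.0303 s:
  b1     pos=(-0.003,+0.020) vel=(-0.002,+0.000) ωy=+0.00 pitch=+0.0°
  b2     pos=(+0.062,+0.056) vel=(-0.002,-0.001) ωy=-0.05 pitch=+49.5°
  b3     pos=(+0.140,+0.048) vel=(+0.000,-0.001) ωy=-0.02 pitch=+33.9°

Key-timestep trajectory:
   step    t(s)  b1.x    b1.z    b1.vx   b1.vz   b2.x    b2.z    b2.vx   b2.vz   b3.x    b3.z    b3.vx   b3.vz 
     42  0.2545   -0.001  +0.020  -0.004  +0.000   +0.063  +0.056  +0.008  +0.000   +0.140  +0.048  +0.008  +0.004
     85  0.5152   -0.001  +0.020  -0.002  +0.000   +0.063  +0.056  -0.002  -0.001   +0.141  +0.048  +0.000  -0.001
    127  0.7697   -0.002  +0.020  -0.002  +0.000   +0.063  +0.056  -0.002  -0.001   +0.141  +0.048  +0.000  -0.001
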